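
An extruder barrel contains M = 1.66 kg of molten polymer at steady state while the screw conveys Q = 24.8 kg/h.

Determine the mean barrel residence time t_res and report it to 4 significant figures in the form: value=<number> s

value=241.0 s

Convert throughput: Q = 24.8 kg/h = 24.8/3600 = 0.00688889 kg/s
t_res = M / Q_s = 1.66 ÷ 0.00688889 = 240.968 s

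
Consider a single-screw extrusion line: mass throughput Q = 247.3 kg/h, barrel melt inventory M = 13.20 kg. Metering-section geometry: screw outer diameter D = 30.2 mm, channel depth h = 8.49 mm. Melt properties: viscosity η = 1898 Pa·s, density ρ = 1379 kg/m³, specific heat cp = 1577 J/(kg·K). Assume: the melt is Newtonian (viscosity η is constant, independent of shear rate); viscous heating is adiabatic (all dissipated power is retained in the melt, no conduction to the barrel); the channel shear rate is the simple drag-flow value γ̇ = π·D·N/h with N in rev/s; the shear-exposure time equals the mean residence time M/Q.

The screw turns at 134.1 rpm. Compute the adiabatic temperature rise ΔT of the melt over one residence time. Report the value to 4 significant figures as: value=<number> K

Throughput in SI: Q_s = 247.3 kg/h ÷ 3600 s/h = 0.0686944 kg/s
t_res = M / Q_s = 13.20 ÷ 0.0686944 = 192.155 s
Geometry in metres: D = 30.2 mm → 0.0302 m, h = 8.49 mm → 0.00849 m; screw speed N = 134.1 rpm = 2.235 rev/s
γ̇ = π·D·N / h = π · 0.0302 · 2.235 / 0.00849 = 24.9762 s⁻¹
Adiabatic rise: ΔT = η γ̇² t_res / (ρ cp) = 1898·(24.9762)²·192.155 / (1379·1577) = 104.618 K

value=104.6 K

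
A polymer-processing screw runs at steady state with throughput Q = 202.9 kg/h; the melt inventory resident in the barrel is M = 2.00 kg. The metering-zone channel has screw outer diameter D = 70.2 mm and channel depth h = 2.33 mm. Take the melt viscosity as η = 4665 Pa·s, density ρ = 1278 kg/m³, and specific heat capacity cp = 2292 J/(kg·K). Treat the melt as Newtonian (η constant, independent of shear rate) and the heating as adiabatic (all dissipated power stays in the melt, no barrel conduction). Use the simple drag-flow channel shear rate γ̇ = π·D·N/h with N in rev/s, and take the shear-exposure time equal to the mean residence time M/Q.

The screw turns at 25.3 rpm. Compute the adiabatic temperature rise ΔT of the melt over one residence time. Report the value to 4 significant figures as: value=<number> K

value=90.02 K

Throughput in SI: Q_s = 202.9 kg/h ÷ 3600 s/h = 0.0563611 kg/s
t_res = M / Q_s = 2.00 ÷ 0.0563611 = 35.4855 s
D = 70.2 mm = 0.0702 m;  h = 2.33 mm = 0.00233 m;  N = 25.3 rpm / 60 = 0.421667 rev/s
γ̇ = π·D·N / h = π · 0.0702 · 0.421667 / 0.00233 = 39.9117 s⁻¹
ΔT = η·γ̇²·t_res / (ρ·cp) = 4665 · (39.9117)² · 35.4855 / (1278 · 2292) = 90.0238 K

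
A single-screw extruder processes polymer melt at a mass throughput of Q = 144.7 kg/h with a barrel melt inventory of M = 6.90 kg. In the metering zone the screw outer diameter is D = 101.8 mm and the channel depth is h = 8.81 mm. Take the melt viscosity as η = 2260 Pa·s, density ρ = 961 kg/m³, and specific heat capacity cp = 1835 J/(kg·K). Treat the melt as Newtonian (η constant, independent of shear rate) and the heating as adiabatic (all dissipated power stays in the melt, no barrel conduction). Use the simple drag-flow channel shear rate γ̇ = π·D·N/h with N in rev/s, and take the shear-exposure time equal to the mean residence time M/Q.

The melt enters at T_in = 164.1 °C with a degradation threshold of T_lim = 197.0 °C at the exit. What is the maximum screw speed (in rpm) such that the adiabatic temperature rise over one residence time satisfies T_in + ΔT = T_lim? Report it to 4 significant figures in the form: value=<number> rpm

value=20.21 rpm

Convert throughput: Q = 144.7 kg/h = 144.7/3600 = 0.0401944 kg/s
t_res = M / Q_s = 6.90 / 0.0401944 = 171.666 s
Convert to metres: D = 0.1018 m, h = 0.00881 m
ΔT_a = T_lim − T_in = 197.0 °C − 164.1 °C = 32.9 K
γ̇_max² = ΔT_a·ρ·cp / (η·t_res) = [32.9 × 961 × 1835] / [2260 × 171.666] = 149.542 s⁻²
γ̇_max = √149.542 = 12.2287 s⁻¹
N_max = γ̇_max h / (πD) = 12.2287·0.00881/(π·0.1018) = 0.336868 rev/s → ×60 = 20.2121 rpm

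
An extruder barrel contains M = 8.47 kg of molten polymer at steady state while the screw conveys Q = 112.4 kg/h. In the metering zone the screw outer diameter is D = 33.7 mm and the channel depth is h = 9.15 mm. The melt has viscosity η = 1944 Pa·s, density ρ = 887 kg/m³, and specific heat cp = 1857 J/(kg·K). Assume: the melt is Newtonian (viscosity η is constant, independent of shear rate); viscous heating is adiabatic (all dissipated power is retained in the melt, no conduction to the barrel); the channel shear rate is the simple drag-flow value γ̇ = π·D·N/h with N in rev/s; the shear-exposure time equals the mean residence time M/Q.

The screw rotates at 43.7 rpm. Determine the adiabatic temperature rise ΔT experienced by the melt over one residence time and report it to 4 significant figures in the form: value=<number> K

value=22.74 K

Throughput in SI: Q_s = 112.4 kg/h ÷ 3600 s/h = 0.0312222 kg/s
t_res = M / Q_s = 8.47 / 0.0312222 = 271.281 s
D = 33.7 mm = 0.0337 m;  h = 9.15 mm = 0.00915 m;  N = 43.7 rpm / 60 = 0.728333 rev/s
γ̇ = π·D·N / h = π · 0.0337 · 0.728333 / 0.00915 = 8.42731 s⁻¹
ΔT = η·γ̇²·t_res / (ρ·cp) = 1944 · (8.42731)² · 271.281 / (887 · 1857) = 22.7383 K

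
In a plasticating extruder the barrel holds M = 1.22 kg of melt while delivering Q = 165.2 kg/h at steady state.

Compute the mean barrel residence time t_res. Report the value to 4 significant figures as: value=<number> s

value=26.59 s

Throughput in SI: Q_s = 165.2 kg/h ÷ 3600 s/h = 0.0458889 kg/s
Mean residence time: t_res = M/Q_s = 1.22 kg / 0.0458889 kg/s = 26.586 s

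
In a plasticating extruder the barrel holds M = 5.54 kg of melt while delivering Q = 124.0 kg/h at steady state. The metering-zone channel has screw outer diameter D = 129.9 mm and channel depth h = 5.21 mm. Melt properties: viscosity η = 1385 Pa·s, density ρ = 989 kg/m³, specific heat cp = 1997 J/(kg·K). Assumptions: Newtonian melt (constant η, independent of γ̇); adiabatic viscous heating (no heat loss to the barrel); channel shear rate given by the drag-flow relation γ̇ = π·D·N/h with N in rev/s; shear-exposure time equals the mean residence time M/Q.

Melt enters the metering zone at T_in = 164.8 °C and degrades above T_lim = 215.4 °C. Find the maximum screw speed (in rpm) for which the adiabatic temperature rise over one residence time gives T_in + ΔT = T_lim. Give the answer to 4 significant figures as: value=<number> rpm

value=16.22 rpm

Q_s = Q / 3600 = 124.0 / 3600 = 0.0344444 kg/s
t_res = M / Q_s = 5.54 / 0.0344444 = 160.839 s
D = 129.9 mm = 0.1299 m;  h = 5.21 mm = 0.00521 m
ΔT_a = T_lim − T_in = 215.4 °C − 164.8 °C = 50.6 K
γ̇_max² = ΔT_a·ρ·cp / (η·t_res) = [50.6 × 989 × 1997] / [1385 × 160.839] = 448.626 s⁻²
γ̇_max = sqrt(448.626) = 21.1808 s⁻¹
N_max = γ̇_max·h / (π·D) = 21.1808 · 0.00521 / (π · 0.1299) = 0.270409 rev/s = 16.2245 rpm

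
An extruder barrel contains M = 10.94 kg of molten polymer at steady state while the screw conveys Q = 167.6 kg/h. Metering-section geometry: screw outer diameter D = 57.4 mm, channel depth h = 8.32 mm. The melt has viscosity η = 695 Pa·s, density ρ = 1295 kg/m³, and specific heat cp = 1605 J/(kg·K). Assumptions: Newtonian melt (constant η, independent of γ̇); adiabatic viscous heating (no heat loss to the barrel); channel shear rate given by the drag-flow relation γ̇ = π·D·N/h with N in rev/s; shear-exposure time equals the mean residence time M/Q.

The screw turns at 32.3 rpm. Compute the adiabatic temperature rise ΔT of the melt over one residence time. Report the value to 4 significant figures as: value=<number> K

Throughput in SI: Q_s = 167.6 kg/h ÷ 3600 s/h = 0.0465556 kg/s
t_res = M / Q_s = 10.94 / 0.0465556 = 234.988 s
Convert to SI: D = 0.0574 m, h = 0.00832 m, N = 32.3/60 = 0.538333 rev/s
γ̇ = π D N / h = (π)(0.0574)(0.538333) / 0.00832 = 11.6678 s⁻¹
ΔT = η·γ̇²·t_res / (ρ·cp) = 695 · (11.6678)² · 234.988 / (1295 · 1605) = 10.6971 K

value=10.70 K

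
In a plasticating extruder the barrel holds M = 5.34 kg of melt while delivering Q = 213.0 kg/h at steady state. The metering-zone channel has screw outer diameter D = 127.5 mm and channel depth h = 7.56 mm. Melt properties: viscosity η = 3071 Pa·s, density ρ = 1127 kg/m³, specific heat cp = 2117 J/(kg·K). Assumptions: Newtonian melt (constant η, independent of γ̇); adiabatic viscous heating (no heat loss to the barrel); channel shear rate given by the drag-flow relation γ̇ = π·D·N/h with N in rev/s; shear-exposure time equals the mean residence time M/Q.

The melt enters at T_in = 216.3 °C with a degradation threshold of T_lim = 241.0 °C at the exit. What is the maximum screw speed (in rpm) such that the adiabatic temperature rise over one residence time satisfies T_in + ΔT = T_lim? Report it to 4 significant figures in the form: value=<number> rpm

value=16.51 rpm

Throughput in SI: Q_s = 213.0 kg/h ÷ 3600 s/h = 0.0591667 kg/s
t_res = M / Q_s = 5.34 / 0.0591667 = 90.2535 s
Geometry in SI: D = 127.5 mm → 0.1275 m, h = 7.56 mm → 0.00756 m
ΔT_a = T_lim − T_in = 241.0 °C − 216.3 °C = 24.7 K
γ̇_max² = ΔT_a·ρ·cp / (η·t_res) = [24.7 × 1127 × 2117] / [3071 × 90.2535] = 212.617 s⁻²
γ̇_max = √212.617 = 14.5814 s⁻¹
N_max = γ̇_max h / (πD) = 14.5814·0.00756/(π·0.1275) = 0.275208 rev/s → ×60 = 16.5125 rpm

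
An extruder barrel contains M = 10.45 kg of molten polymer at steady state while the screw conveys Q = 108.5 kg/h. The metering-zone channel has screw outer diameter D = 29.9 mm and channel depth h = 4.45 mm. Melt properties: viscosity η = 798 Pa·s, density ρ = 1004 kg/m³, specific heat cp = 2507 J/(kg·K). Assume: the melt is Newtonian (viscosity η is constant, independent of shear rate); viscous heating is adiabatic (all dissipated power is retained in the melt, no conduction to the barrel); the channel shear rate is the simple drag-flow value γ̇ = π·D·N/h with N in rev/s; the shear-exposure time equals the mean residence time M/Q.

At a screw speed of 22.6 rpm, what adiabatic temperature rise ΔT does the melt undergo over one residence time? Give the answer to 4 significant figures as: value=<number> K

Throughput in SI: Q_s = 108.5 kg/h ÷ 3600 s/h = 0.0301389 kg/s
t_res = M / Q_s = 10.45 ÷ 0.0301389 = 346.728 s
Geometry in metres: D = 29.9 mm → 0.0299 m, h = 4.45 mm → 0.00445 m; screw speed N = 22.6 rpm = 0.376667 rev/s
Shear rate: γ̇ = πDN/h = π·0.0299·0.376667/0.00445 = 7.95094 s⁻¹
Adiabatic rise: ΔT = η γ̇² t_res / (ρ cp) = 798·(7.95094)²·346.728 / (1004·2507) = 6.94929 K

value=6.949 K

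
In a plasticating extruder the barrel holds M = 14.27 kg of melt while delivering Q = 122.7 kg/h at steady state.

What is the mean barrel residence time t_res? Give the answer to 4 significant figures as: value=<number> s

value=418.7 s

Q_s = Q / 3600 = 122.7 / 3600 = 0.0340833 kg/s
t_res = M / Q_s = 14.27 ÷ 0.0340833 = 418.68 s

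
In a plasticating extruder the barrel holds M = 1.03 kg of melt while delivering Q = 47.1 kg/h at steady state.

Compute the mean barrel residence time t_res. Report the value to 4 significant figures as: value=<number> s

value=78.73 s

Throughput in SI: Q_s = 47.1 kg/h ÷ 3600 s/h = 0.0130833 kg/s
Mean residence time: t_res = M/Q_s = 1.03 kg / 0.0130833 kg/s = 78.7261 s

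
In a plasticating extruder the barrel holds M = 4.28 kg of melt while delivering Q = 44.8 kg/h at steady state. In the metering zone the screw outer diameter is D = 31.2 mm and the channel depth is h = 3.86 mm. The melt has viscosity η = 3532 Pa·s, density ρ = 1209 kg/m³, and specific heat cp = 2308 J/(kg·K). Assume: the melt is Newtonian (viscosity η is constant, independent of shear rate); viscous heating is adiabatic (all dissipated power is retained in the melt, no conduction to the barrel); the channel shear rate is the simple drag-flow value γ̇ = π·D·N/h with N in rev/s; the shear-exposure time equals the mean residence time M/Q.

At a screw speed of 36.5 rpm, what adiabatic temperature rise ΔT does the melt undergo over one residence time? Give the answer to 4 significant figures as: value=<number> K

value=103.9 K

Q_s = Q / 3600 = 44.8 / 3600 = 0.0124444 kg/s
t_res = M / Q_s = 4.28 / 0.0124444 = 343.929 s
D = 31.2 mm = 0.0312 m;  h = 3.86 mm = 0.00386 m;  N = 36.5 rpm / 60 = 0.608333 rev/s
γ̇ = π D N / h = (π)(0.0312)(0.608333) / 0.00386 = 15.4475 s⁻¹
Adiabatic rise: ΔT = η γ̇² t_res / (ρ cp) = 3532·(15.4475)²·343.929 / (1209·2308) = 103.883 K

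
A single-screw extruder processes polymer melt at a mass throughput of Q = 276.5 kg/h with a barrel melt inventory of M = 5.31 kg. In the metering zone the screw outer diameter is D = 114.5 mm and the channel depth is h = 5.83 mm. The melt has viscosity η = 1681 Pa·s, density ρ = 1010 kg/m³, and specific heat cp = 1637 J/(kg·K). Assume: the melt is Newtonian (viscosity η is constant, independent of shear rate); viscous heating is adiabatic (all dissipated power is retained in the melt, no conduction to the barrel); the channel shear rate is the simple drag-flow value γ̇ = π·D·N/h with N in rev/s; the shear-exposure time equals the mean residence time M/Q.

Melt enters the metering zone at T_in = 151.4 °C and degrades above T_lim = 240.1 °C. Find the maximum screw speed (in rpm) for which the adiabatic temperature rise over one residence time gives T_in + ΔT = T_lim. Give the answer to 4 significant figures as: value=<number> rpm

Convert throughput: Q = 276.5 kg/h = 276.5/3600 = 0.0768056 kg/s
t_res = M / Q_s = 5.31 ÷ 0.0768056 = 69.1356 s
Geometry in SI: D = 114.5 mm → 0.1145 m, h = 5.83 mm → 0.00583 m
ΔT_a = T_lim − T_in = 240.1 °C − 151.4 °C = 88.7 K
γ̇_max² = ΔT_a·ρ·cp / (η·t_res) = [88.7 × 1010 × 1637] / [1681 × 69.1356] = 1261.9 s⁻²
γ̇_max = sqrt(1261.9) = 35.5232 s⁻¹
N_max = γ̇_max h / (πD) = 35.5232·0.00583/(π·0.1145) = 0.575738 rev/s → ×60 = 34.5443 rpm

value=34.54 rpm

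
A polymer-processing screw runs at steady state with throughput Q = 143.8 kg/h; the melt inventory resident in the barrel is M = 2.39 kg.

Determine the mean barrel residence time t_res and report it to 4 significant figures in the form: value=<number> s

Q_s = Q / 3600 = 143.8 / 3600 = 0.0399444 kg/s
t_res = M / Q_s = 2.39 ÷ 0.0399444 = 59.8331 s

value=59.83 s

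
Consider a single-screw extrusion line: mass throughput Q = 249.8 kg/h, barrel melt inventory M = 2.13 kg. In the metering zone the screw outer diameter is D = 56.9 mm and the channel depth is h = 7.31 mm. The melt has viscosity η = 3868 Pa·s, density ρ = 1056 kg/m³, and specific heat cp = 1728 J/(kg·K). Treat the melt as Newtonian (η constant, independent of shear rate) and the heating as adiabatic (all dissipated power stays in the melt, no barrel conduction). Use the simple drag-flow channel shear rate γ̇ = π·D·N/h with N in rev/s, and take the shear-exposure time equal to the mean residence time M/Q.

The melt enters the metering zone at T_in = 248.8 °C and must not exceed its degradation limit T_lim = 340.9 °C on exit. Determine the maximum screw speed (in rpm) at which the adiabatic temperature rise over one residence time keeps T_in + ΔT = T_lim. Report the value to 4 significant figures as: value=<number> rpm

Q_s = Q / 3600 = 249.8 / 3600 = 0.0693889 kg/s
t_res = M / Q_s = 2.13 ÷ 0.0693889 = 30.6966 s
Convert to metres: D = 0.0569 m, h = 0.00731 m
ΔT_a = T_lim − T_in = 340.9 °C − 248.8 °C = 92.1 K
Invert ΔT = ηγ̇²t_res/(ρcp) for γ̇: γ̇_max² = ΔT_a ρ cp / (η t_res) = 92.1·1056·1728 / (3868·30.6966) = 1415.44 s⁻²
γ̇_max = sqrt(1415.44) = 37.6223 s⁻¹
N_max = γ̇_max h / (πD) = 37.6223·0.00731/(π·0.0569) = 1.53851 rev/s → ×60 = 92.3107 rpm

value=92.31 rpm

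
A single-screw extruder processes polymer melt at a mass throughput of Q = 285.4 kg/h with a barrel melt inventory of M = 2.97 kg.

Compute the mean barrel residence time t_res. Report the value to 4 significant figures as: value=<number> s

Q_s = Q / 3600 = 285.4 / 3600 = 0.0792778 kg/s
t_res = M / Q_s = 2.97 / 0.0792778 = 37.4632 s

value=37.46 s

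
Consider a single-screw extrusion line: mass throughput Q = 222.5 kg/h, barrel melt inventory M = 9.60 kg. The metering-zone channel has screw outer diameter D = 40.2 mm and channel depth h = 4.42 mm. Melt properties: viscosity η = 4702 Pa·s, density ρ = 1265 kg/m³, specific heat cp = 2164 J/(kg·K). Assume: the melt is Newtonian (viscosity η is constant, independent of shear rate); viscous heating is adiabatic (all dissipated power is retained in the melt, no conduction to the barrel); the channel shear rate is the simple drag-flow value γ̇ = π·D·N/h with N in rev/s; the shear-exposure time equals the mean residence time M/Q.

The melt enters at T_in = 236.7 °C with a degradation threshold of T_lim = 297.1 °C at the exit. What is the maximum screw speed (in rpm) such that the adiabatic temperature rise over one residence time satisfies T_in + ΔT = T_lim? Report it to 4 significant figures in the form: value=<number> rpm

Q_s = Q / 3600 = 222.5 / 3600 = 0.0618056 kg/s
t_res = M / Q_s = 9.60 ÷ 0.0618056 = 155.326 s
Geometry in SI: D = 40.2 mm → 0.0402 m, h = 4.42 mm → 0.00442 m
Allowable rise: ΔT_a = T_lim − T_in = 297.1 − 236.7 = 60.4 K
Invert ΔT = ηγ̇²t_res/(ρcp) for γ̇: γ̇_max² = ΔT_a ρ cp / (η t_res) = 60.4·1265·2164 / (4702·155.326) = 226.391 s⁻²
Take the square root: γ̇_max = √(226.391) = 15.0463 s⁻¹
N_max = γ̇_max·h / (π·D) = 15.0463 · 0.00442 / (π · 0.0402) = 0.526594 rev/s = 31.5956 rpm

value=31.60 rpm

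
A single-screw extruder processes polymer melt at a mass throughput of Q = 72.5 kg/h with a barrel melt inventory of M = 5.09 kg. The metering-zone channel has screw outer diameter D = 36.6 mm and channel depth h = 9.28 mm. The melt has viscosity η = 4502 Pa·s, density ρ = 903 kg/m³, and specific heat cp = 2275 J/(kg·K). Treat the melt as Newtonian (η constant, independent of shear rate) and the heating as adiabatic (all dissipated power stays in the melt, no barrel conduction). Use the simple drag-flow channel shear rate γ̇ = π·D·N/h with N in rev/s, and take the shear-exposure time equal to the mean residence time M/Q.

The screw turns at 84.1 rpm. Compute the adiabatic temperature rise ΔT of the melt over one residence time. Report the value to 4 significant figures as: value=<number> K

Throughput in SI: Q_s = 72.5 kg/h ÷ 3600 s/h = 0.0201389 kg/s
t_res = M / Q_s = 5.09 ÷ 0.0201389 = 252.745 s
D = 36.6 mm = 0.0366 m;  h = 9.28 mm = 0.00928 m;  N = 84.1 rpm / 60 = 1.40167 rev/s
γ̇ = π D N / h = (π)(0.0366)(1.40167) / 0.00928 = 17.3671 s⁻¹
ΔT = η·γ̇²·t_res/(ρ·cp) = [4502 × 17.3671² × 252.745] / [903 × 2275] = 167.061 K

value=167.1 K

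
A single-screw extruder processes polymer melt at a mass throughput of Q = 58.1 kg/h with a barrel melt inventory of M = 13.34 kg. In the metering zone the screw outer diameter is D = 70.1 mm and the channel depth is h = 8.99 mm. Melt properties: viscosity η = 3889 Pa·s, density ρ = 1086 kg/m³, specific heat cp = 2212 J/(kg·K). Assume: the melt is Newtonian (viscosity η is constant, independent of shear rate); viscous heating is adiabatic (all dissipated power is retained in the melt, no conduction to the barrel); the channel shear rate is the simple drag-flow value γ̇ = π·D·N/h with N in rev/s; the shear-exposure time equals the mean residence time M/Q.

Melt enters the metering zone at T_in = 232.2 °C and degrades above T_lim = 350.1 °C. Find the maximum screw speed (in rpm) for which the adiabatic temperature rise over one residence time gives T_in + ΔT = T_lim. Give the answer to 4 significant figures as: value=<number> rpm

Throughput in SI: Q_s = 58.1 kg/h ÷ 3600 s/h = 0.0161389 kg/s
t_res = M / Q_s = 13.34 ÷ 0.0161389 = 826.575 s
Convert to metres: D = 0.0701 m, h = 0.00899 m
Allowable rise: ΔT_a = T_lim − T_in = 350.1 − 232.2 = 117.9 K
Invert ΔT = ηγ̇²t_res/(ρcp) for γ̇: γ̇_max² = ΔT_a ρ cp / (η t_res) = 117.9·1086·2212 / (3889·826.575) = 88.1066 s⁻²
γ̇_max = √88.1066 = 9.38651 s⁻¹
N_max = γ̇_max·h / (π·D) = 9.38651 · 0.00899 / (π · 0.0701) = 0.383174 rev/s = 22.9904 rpm

value=22.99 rpm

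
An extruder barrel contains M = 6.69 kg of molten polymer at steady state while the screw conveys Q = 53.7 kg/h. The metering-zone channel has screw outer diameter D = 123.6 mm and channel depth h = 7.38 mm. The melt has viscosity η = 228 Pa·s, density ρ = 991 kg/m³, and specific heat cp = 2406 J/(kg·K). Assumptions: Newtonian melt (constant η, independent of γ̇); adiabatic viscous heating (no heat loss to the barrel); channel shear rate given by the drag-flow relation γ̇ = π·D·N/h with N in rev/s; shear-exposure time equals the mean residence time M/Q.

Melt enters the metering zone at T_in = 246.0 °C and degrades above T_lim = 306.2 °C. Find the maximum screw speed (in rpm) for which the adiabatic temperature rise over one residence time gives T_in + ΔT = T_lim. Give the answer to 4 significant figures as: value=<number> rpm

value=42.72 rpm

Convert throughput: Q = 53.7 kg/h = 53.7/3600 = 0.0149167 kg/s
t_res = M / Q_s = 6.69 ÷ 0.0149167 = 448.492 s
Convert to metres: D = 0.1236 m, h = 0.00738 m
Allowable rise: ΔT_a = T_lim − T_in = 306.2 − 246.0 = 60.2 K
γ̇_max² = ΔT_a·ρ·cp / (η·t_res) = [60.2 × 991 × 2406] / [228 × 448.492] = 1403.71 s⁻²
γ̇_max = √1403.71 = 37.4661 s⁻¹
N_max = γ̇_max·h / (π·D) = 37.4661 · 0.00738 / (π · 0.1236) = 0.712076 rev/s = 42.7246 rpm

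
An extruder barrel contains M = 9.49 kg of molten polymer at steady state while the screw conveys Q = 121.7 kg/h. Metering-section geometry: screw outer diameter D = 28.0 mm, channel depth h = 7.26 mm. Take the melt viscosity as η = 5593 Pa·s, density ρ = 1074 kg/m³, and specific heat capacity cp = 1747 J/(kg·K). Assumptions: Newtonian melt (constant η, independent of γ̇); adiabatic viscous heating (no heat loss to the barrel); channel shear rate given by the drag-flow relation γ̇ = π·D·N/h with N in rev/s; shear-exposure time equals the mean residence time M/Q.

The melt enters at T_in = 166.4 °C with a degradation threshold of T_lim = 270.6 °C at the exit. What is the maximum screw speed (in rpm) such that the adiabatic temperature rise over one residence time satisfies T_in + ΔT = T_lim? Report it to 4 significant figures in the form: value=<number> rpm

Convert throughput: Q = 121.7 kg/h = 121.7/3600 = 0.0338056 kg/s
Mean residence time: t_res = M/Q_s = 9.49 kg / 0.0338056 kg/s = 280.723 s
D = 28.0 mm = 0.028 m;  h = 7.26 mm = 0.00726 m
ΔT_a = T_lim − T_in = 270.6 °C − 166.4 °C = 104.2 K
γ̇_max² = ΔT_a·ρ·cp / (η·t_res) = [104.2 × 1074 × 1747] / [5593 × 280.723] = 124.521 s⁻²
γ̇_max = sqrt(124.521) = 11.1589 s⁻¹
N_max = γ̇_max·h / (π·D) = 11.1589 · 0.00726 / (π · 0.028) = 0.920979 rev/s = 55.2587 rpm

value=55.26 rpm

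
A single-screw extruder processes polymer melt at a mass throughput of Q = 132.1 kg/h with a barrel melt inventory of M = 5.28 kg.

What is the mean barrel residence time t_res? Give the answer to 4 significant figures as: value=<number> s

value=143.9 s

Convert throughput: Q = 132.1 kg/h = 132.1/3600 = 0.0366944 kg/s
t_res = M / Q_s = 5.28 / 0.0366944 = 143.891 s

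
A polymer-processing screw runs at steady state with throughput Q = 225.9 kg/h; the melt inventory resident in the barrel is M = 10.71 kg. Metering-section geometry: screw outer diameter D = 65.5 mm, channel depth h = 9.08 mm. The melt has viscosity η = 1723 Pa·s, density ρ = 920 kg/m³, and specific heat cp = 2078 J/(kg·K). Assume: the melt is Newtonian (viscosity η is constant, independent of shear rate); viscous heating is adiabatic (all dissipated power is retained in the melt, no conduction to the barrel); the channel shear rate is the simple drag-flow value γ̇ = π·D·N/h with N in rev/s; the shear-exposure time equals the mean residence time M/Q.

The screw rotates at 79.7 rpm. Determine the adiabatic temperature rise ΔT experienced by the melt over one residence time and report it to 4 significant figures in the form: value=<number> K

Q_s = Q / 3600 = 225.9 / 3600 = 0.06275 kg/s
t_res = M / Q_s = 10.71 ÷ 0.06275 = 170.677 s
Convert to SI: D = 0.0655 m, h = 0.00908 m, N = 79.7/60 = 1.32833 rev/s
γ̇ = π D N / h = (π)(0.0655)(1.32833) / 0.00908 = 30.1032 s⁻¹
Adiabatic rise: ΔT = η γ̇² t_res / (ρ cp) = 1723·(30.1032)²·170.677 / (920·2078) = 139.397 K

value=139.4 K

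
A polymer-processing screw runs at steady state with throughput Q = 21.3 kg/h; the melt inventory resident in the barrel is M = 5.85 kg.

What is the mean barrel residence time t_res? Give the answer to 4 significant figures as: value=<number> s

Q_s = Q / 3600 = 21.3 / 3600 = 0.00591667 kg/s
t_res = M / Q_s = 5.85 ÷ 0.00591667 = 988.732 s

value=988.7 s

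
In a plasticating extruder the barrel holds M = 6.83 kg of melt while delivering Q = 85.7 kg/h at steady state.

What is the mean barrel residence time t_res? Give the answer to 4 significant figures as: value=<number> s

Convert throughput: Q = 85.7 kg/h = 85.7/3600 = 0.0238056 kg/s
t_res = M / Q_s = 6.83 ÷ 0.0238056 = 286.908 s

value=286.9 s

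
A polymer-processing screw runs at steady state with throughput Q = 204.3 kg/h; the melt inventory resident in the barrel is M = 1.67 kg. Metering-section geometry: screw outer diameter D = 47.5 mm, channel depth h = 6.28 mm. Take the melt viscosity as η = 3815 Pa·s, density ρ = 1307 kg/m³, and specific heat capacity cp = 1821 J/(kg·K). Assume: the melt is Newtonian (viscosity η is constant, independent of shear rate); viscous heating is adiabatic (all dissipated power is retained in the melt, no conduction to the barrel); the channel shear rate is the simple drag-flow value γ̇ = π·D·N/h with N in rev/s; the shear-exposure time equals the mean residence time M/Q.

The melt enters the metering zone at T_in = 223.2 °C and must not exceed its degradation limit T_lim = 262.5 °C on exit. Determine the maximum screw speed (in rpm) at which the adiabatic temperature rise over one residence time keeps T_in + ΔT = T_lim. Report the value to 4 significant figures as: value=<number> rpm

value=72.88 rpm

Throughput in SI: Q_s = 204.3 kg/h ÷ 3600 s/h = 0.05675 kg/s
t_res = M / Q_s = 1.67 / 0.05675 = 29.4273 s
D = 47.5 mm = 0.0475 m;  h = 6.28 mm = 0.00628 m
ΔT_a = T_lim − T_in = 262.5 − 223.2 = 39.3 K
γ̇_max² = ΔT_a·ρ·cp / (η·t_res) = [39.3 × 1307 × 1821] / [3815 × 29.4273] = 833.169 s⁻²
Take the square root: γ̇_max = √(833.169) = 28.8647 s⁻¹
N_max = γ̇_max h / (πD) = 28.8647·0.00628/(π·0.0475) = 1.21474 rev/s → ×60 = 72.8843 rpm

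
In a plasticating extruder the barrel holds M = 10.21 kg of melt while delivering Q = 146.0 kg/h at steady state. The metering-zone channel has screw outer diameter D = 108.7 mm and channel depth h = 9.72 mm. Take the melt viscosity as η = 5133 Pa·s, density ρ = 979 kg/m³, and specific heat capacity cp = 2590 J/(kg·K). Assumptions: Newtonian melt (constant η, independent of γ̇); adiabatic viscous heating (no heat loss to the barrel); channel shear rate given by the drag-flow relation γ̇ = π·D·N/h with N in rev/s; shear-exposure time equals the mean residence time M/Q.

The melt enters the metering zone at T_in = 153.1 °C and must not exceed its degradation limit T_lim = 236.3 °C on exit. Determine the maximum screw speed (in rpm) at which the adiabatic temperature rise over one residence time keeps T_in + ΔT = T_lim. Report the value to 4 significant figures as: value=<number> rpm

Convert throughput: Q = 146.0 kg/h = 146.0/3600 = 0.0405556 kg/s
t_res = M / Q_s = 10.21 / 0.0405556 = 251.753 s
Convert to metres: D = 0.1087 m, h = 0.00972 m
ΔT_a = T_lim − T_in = 236.3 °C − 153.1 °C = 83.2 K
Invert ΔT = ηγ̇²t_res/(ρcp) for γ̇: γ̇_max² = ΔT_a ρ cp / (η t_res) = 83.2·979·2590 / (5133·251.753) = 163.252 s⁻²
γ̇_max = sqrt(163.252) = 12.777 s⁻¹
N_max = γ̇_max·h / (π·D) = 12.777 · 0.00972 / (π · 0.1087) = 0.363677 rev/s = 21.8206 rpm

value=21.82 rpm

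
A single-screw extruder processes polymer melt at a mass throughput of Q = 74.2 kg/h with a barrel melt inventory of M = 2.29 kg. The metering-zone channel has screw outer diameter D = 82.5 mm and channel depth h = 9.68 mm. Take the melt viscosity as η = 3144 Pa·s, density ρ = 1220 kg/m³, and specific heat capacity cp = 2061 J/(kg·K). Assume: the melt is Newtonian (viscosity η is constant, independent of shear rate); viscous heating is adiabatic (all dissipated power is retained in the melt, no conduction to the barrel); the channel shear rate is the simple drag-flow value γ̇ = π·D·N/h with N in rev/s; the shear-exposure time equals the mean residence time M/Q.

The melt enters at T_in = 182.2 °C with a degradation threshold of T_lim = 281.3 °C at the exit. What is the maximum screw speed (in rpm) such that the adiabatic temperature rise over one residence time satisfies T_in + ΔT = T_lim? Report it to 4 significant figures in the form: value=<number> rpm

Throughput in SI: Q_s = 74.2 kg/h ÷ 3600 s/h = 0.0206111 kg/s
t_res = M / Q_s = 2.29 / 0.0206111 = 111.105 s
Convert to metres: D = 0.0825 m, h = 0.00968 m
ΔT_a = T_lim − T_in = 281.3 − 182.2 = 99.1 K
γ̇_max² = ΔT_a·ρ·cp/(η·t_res) = 99.1·1220·2061/(3144·111.105) = 713.337 s⁻²
γ̇_max = √713.337 = 26.7084 s⁻¹
N_max = γ̇_max h / (πD) = 26.7084·0.00968/(π·0.0825) = 0.997514 rev/s → ×60 = 59.8508 rpm

value=59.85 rpm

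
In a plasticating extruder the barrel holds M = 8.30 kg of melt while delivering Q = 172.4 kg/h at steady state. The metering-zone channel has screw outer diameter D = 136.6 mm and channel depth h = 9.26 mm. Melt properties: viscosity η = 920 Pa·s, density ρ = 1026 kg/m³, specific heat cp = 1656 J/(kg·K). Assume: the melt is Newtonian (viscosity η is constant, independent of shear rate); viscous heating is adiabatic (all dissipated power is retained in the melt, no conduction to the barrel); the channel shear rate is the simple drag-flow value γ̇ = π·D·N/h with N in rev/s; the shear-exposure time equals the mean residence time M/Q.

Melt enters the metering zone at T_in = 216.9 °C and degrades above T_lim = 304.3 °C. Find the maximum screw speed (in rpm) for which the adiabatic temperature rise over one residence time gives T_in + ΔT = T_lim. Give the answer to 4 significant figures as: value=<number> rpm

value=39.51 rpm

Convert throughput: Q = 172.4 kg/h = 172.4/3600 = 0.0478889 kg/s
t_res = M / Q_s = 8.30 ÷ 0.0478889 = 173.318 s
Convert to metres: D = 0.1366 m, h = 0.00926 m
Allowable rise: ΔT_a = T_lim − T_in = 304.3 − 216.9 = 87.4 K
γ̇_max² = ΔT_a·ρ·cp / (η·t_res) = [87.4 × 1026 × 1656] / [920 × 173.318] = 931.296 s⁻²
Take the square root: γ̇_max = √(931.296) = 30.5172 s⁻¹
N_max = γ̇_max·h / (π·D) = 30.5172 · 0.00926 / (π · 0.1366) = 0.658498 rev/s = 39.5099 rpm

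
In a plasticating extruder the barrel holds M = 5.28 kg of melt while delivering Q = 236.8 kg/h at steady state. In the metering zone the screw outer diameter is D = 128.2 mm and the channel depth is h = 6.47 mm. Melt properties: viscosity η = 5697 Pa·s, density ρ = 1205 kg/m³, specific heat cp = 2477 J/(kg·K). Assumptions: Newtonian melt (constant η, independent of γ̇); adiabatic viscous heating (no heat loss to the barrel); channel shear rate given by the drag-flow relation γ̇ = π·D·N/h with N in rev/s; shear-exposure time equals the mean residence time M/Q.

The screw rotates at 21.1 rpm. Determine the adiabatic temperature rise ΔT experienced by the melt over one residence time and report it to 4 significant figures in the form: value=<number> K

Throughput in SI: Q_s = 236.8 kg/h ÷ 3600 s/h = 0.0657778 kg/s
t_res = M / Q_s = 5.28 / 0.0657778 = 80.2703 s
Geometry in metres: D = 128.2 mm → 0.1282 m, h = 6.47 mm → 0.00647 m; screw speed N = 21.1 rpm = 0.351667 rev/s
Shear rate: γ̇ = πDN/h = π·0.1282·0.351667/0.00647 = 21.891 s⁻¹
ΔT = η·γ̇²·t_res/(ρ·cp) = [5697 × 21.891² × 80.2703] / [1205 × 2477] = 73.4205 K

value=73.42 K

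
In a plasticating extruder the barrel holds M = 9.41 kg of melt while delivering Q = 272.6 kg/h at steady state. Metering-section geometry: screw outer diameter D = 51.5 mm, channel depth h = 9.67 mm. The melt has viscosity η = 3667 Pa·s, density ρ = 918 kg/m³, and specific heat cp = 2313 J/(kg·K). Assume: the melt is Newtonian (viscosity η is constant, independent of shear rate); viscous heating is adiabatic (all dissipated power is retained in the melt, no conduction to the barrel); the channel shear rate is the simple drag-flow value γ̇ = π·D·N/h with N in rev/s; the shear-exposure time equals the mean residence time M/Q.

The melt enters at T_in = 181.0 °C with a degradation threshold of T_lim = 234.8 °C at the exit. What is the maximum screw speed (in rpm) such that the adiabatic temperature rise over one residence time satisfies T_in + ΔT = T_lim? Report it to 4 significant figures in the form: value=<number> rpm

Throughput in SI: Q_s = 272.6 kg/h ÷ 3600 s/h = 0.0757222 kg/s
Mean residence time: t_res = M/Q_s = 9.41 kg / 0.0757222 kg/s = 124.27 s
Convert to metres: D = 0.0515 m, h = 0.00967 m
ΔT_a = T_lim − T_in = 234.8 − 181.0 = 53.8 K
γ̇_max² = ΔT_a·ρ·cp / (η·t_res) = [53.8 × 918 × 2313] / [3667 × 124.27] = 250.682 s⁻²
γ̇_max = sqrt(250.682) = 15.8329 s⁻¹
N_max = γ̇_max·h / (π·D) = 15.8329 · 0.00967 / (π · 0.0515) = 0.946305 rev/s = 56.7783 rpm

value=56.78 rpm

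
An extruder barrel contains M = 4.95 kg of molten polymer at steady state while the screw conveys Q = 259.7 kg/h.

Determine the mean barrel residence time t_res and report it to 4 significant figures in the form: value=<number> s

Throughput in SI: Q_s = 259.7 kg/h ÷ 3600 s/h = 0.0721389 kg/s
t_res = M / Q_s = 4.95 ÷ 0.0721389 = 68.6176 s

value=68.62 s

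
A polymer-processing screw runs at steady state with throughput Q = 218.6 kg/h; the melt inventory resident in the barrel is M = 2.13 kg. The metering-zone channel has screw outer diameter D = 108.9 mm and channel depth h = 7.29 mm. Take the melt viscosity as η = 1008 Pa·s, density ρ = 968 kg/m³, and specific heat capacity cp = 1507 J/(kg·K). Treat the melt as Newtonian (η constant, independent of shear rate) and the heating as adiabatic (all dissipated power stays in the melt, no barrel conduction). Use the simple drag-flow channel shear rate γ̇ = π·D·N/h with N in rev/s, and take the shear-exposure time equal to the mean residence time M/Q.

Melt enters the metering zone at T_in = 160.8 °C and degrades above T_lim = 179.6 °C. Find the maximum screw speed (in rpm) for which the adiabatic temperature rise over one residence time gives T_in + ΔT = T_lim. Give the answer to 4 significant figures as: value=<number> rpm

value=35.61 rpm

Convert throughput: Q = 218.6 kg/h = 218.6/3600 = 0.0607222 kg/s
Mean residence time: t_res = M/Q_s = 2.13 kg / 0.0607222 kg/s = 35.0778 s
Convert to metres: D = 0.1089 m, h = 0.00729 m
Allowable rise: ΔT_a = T_lim − T_in = 179.6 − 160.8 = 18.8 K
Invert ΔT = ηγ̇²t_res/(ρcp) for γ̇: γ̇_max² = ΔT_a ρ cp / (η t_res) = 18.8·968·1507 / (1008·35.0778) = 775.629 s⁻²
γ̇_max = sqrt(775.629) = 27.8501 s⁻¹
N_max = γ̇_max·h / (π·D) = 27.8501 · 0.00729 / (π · 0.1089) = 0.59344 rev/s = 35.6064 rpm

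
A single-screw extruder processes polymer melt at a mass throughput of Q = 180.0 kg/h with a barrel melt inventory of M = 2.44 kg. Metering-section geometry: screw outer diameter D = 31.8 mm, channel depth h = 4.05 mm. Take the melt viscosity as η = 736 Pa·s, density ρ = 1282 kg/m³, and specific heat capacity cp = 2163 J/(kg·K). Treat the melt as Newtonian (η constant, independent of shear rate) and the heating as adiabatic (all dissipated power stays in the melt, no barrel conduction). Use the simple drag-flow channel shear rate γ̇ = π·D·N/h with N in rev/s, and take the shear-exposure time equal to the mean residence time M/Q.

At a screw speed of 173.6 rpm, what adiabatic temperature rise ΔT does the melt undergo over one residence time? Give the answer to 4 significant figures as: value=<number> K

value=65.98 K

Q_s = Q / 3600 = 180.0 / 3600 = 0.05 kg/s
Mean residence time: t_res = M/Q_s = 2.44 kg / 0.05 kg/s = 48.8 s
D = 31.8 mm = 0.0318 m;  h = 4.05 mm = 0.00405 m;  N = 173.6 rpm / 60 = 2.89333 rev/s
γ̇ = π D N / h = (π)(0.0318)(2.89333) / 0.00405 = 71.3708 s⁻¹
Adiabatic rise: ΔT = η γ̇² t_res / (ρ cp) = 736·(71.3708)²·48.8 / (1282·2163) = 65.9772 K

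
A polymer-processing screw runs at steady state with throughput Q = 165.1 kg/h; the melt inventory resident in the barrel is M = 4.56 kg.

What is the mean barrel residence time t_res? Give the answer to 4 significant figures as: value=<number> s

value=99.43 s

Throughput in SI: Q_s = 165.1 kg/h ÷ 3600 s/h = 0.0458611 kg/s
t_res = M / Q_s = 4.56 / 0.0458611 = 99.4306 s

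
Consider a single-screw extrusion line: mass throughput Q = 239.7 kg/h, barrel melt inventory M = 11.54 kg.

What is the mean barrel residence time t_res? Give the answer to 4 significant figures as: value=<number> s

value=173.3 s

Q_s = Q / 3600 = 239.7 / 3600 = 0.0665833 kg/s
Mean residence time: t_res = M/Q_s = 11.54 kg / 0.0665833 kg/s = 173.317 s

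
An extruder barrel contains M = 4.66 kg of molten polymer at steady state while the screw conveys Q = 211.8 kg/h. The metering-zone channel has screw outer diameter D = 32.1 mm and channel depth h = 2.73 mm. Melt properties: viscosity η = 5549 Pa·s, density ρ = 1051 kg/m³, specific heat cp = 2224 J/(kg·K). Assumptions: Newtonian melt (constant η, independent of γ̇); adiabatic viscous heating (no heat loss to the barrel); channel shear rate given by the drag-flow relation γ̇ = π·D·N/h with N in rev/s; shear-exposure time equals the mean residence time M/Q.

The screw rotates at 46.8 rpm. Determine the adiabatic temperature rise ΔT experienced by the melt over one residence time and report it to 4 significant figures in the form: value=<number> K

Convert throughput: Q = 211.8 kg/h = 211.8/3600 = 0.0588333 kg/s
Mean residence time: t_res = M/Q_s = 4.66 kg / 0.0588333 kg/s = 79.2068 s
Convert to SI: D = 0.0321 m, h = 0.00273 m, N = 46.8/60 = 0.78 rev/s
Shear rate: γ̇ = πDN/h = π·0.0321·0.78/0.00273 = 28.8129 s⁻¹
ΔT = η·γ̇²·t_res / (ρ·cp) = 5549 · (28.8129)² · 79.2068 / (1051 · 2224) = 156.104 K

value=156.1 K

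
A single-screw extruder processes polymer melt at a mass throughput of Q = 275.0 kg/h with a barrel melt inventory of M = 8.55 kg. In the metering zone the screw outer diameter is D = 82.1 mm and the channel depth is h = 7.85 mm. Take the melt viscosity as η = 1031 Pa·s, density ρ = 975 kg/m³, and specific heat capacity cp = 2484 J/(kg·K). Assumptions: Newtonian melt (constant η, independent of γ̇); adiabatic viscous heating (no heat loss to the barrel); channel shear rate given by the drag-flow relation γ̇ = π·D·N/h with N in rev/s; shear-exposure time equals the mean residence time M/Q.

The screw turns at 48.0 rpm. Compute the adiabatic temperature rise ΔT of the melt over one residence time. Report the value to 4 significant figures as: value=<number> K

value=32.92 K

Throughput in SI: Q_s = 275.0 kg/h ÷ 3600 s/h = 0.0763889 kg/s
t_res = M / Q_s = 8.55 ÷ 0.0763889 = 111.927 s
D = 82.1 mm = 0.0821 m;  h = 7.85 mm = 0.00785 m;  N = 48.0 rpm / 60 = 0.8 rev/s
γ̇ = π D N / h = (π)(0.0821)(0.8) / 0.00785 = 26.2853 s⁻¹
Adiabatic rise: ΔT = η γ̇² t_res / (ρ cp) = 1031·(26.2853)²·111.927 / (975·2484) = 32.9204 K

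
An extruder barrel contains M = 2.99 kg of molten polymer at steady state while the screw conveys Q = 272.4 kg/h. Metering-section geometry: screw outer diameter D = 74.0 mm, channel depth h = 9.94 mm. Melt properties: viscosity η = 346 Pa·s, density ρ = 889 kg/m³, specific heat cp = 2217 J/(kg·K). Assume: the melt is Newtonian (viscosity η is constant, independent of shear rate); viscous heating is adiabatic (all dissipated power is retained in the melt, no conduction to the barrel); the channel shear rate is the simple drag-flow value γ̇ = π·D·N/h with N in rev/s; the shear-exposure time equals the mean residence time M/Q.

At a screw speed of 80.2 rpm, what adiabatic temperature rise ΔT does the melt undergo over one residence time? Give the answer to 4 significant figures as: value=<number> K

Throughput in SI: Q_s = 272.4 kg/h ÷ 3600 s/h = 0.0756667 kg/s
t_res = M / Q_s = 2.99 ÷ 0.0756667 = 39.5154 s
Convert to SI: D = 0.074 m, h = 0.00994 m, N = 80.2/60 = 1.33667 rev/s
Shear rate: γ̇ = πDN/h = π·0.074·1.33667/0.00994 = 31.2621 s⁻¹
ΔT = η·γ̇²·t_res / (ρ·cp) = 346 · (31.2621)² · 39.5154 / (889 · 2217) = 6.77972 K

value=6.780 K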